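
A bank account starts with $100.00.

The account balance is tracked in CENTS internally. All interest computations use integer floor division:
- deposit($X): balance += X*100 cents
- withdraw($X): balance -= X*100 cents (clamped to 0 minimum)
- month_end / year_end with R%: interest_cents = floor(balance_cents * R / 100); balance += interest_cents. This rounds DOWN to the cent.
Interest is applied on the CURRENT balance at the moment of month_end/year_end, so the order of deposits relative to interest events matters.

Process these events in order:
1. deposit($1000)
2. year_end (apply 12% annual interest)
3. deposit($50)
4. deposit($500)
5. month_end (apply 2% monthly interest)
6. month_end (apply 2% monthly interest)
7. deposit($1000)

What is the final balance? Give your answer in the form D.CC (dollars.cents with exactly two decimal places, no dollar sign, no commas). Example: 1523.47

After 1 (deposit($1000)): balance=$1100.00 total_interest=$0.00
After 2 (year_end (apply 12% annual interest)): balance=$1232.00 total_interest=$132.00
After 3 (deposit($50)): balance=$1282.00 total_interest=$132.00
After 4 (deposit($500)): balance=$1782.00 total_interest=$132.00
After 5 (month_end (apply 2% monthly interest)): balance=$1817.64 total_interest=$167.64
After 6 (month_end (apply 2% monthly interest)): balance=$1853.99 total_interest=$203.99
After 7 (deposit($1000)): balance=$2853.99 total_interest=$203.99

Answer: 2853.99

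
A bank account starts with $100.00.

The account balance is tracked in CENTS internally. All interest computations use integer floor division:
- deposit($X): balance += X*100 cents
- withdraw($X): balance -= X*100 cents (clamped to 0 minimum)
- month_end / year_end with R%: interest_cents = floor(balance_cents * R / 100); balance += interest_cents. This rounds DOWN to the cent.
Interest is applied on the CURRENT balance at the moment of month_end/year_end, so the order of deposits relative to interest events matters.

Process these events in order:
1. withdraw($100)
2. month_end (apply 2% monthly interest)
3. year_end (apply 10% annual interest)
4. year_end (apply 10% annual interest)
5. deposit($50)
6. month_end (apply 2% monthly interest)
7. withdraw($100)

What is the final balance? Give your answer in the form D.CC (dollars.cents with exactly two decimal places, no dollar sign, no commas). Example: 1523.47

Answer: 0.00

Derivation:
After 1 (withdraw($100)): balance=$0.00 total_interest=$0.00
After 2 (month_end (apply 2% monthly interest)): balance=$0.00 total_interest=$0.00
After 3 (year_end (apply 10% annual interest)): balance=$0.00 total_interest=$0.00
After 4 (year_end (apply 10% annual interest)): balance=$0.00 total_interest=$0.00
After 5 (deposit($50)): balance=$50.00 total_interest=$0.00
After 6 (month_end (apply 2% monthly interest)): balance=$51.00 total_interest=$1.00
After 7 (withdraw($100)): balance=$0.00 total_interest=$1.00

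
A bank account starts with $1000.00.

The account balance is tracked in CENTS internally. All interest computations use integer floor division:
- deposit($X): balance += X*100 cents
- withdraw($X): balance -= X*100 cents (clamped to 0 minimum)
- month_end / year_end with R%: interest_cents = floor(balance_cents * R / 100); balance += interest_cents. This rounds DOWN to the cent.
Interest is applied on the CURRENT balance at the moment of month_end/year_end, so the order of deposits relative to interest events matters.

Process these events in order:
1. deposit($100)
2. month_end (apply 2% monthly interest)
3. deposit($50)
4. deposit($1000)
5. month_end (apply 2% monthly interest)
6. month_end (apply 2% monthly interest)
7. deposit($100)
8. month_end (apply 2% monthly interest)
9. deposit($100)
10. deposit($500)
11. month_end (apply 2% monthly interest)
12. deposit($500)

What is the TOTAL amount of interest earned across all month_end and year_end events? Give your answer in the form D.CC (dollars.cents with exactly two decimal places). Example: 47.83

After 1 (deposit($100)): balance=$1100.00 total_interest=$0.00
After 2 (month_end (apply 2% monthly interest)): balance=$1122.00 total_interest=$22.00
After 3 (deposit($50)): balance=$1172.00 total_interest=$22.00
After 4 (deposit($1000)): balance=$2172.00 total_interest=$22.00
After 5 (month_end (apply 2% monthly interest)): balance=$2215.44 total_interest=$65.44
After 6 (month_end (apply 2% monthly interest)): balance=$2259.74 total_interest=$109.74
After 7 (deposit($100)): balance=$2359.74 total_interest=$109.74
After 8 (month_end (apply 2% monthly interest)): balance=$2406.93 total_interest=$156.93
After 9 (deposit($100)): balance=$2506.93 total_interest=$156.93
After 10 (deposit($500)): balance=$3006.93 total_interest=$156.93
After 11 (month_end (apply 2% monthly interest)): balance=$3067.06 total_interest=$217.06
After 12 (deposit($500)): balance=$3567.06 total_interest=$217.06

Answer: 217.06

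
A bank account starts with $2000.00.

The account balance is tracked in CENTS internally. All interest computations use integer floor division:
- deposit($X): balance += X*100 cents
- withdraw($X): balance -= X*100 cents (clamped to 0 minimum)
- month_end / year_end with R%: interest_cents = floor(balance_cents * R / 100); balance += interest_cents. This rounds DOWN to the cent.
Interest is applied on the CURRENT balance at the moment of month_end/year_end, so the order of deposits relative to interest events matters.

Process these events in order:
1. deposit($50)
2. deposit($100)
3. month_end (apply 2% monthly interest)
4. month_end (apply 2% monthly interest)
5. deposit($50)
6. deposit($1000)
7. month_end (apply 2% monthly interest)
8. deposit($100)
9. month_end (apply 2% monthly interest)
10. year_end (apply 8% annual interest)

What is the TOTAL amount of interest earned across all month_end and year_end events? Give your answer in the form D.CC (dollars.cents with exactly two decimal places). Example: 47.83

After 1 (deposit($50)): balance=$2050.00 total_interest=$0.00
After 2 (deposit($100)): balance=$2150.00 total_interest=$0.00
After 3 (month_end (apply 2% monthly interest)): balance=$2193.00 total_interest=$43.00
After 4 (month_end (apply 2% monthly interest)): balance=$2236.86 total_interest=$86.86
After 5 (deposit($50)): balance=$2286.86 total_interest=$86.86
After 6 (deposit($1000)): balance=$3286.86 total_interest=$86.86
After 7 (month_end (apply 2% monthly interest)): balance=$3352.59 total_interest=$152.59
After 8 (deposit($100)): balance=$3452.59 total_interest=$152.59
After 9 (month_end (apply 2% monthly interest)): balance=$3521.64 total_interest=$221.64
After 10 (year_end (apply 8% annual interest)): balance=$3803.37 total_interest=$503.37

Answer: 503.37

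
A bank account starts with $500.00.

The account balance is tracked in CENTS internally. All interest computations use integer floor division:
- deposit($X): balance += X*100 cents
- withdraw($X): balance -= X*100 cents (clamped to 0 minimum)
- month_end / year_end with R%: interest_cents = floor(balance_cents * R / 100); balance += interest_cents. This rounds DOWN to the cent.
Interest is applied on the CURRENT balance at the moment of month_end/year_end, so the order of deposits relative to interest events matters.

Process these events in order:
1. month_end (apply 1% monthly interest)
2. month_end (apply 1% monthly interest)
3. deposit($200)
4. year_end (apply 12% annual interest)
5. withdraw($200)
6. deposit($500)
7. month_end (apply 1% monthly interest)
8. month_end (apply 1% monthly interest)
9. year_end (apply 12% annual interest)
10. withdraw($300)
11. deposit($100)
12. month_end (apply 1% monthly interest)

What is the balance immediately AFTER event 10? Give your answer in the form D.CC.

Answer: 951.33

Derivation:
After 1 (month_end (apply 1% monthly interest)): balance=$505.00 total_interest=$5.00
After 2 (month_end (apply 1% monthly interest)): balance=$510.05 total_interest=$10.05
After 3 (deposit($200)): balance=$710.05 total_interest=$10.05
After 4 (year_end (apply 12% annual interest)): balance=$795.25 total_interest=$95.25
After 5 (withdraw($200)): balance=$595.25 total_interest=$95.25
After 6 (deposit($500)): balance=$1095.25 total_interest=$95.25
After 7 (month_end (apply 1% monthly interest)): balance=$1106.20 total_interest=$106.20
After 8 (month_end (apply 1% monthly interest)): balance=$1117.26 total_interest=$117.26
After 9 (year_end (apply 12% annual interest)): balance=$1251.33 total_interest=$251.33
After 10 (withdraw($300)): balance=$951.33 total_interest=$251.33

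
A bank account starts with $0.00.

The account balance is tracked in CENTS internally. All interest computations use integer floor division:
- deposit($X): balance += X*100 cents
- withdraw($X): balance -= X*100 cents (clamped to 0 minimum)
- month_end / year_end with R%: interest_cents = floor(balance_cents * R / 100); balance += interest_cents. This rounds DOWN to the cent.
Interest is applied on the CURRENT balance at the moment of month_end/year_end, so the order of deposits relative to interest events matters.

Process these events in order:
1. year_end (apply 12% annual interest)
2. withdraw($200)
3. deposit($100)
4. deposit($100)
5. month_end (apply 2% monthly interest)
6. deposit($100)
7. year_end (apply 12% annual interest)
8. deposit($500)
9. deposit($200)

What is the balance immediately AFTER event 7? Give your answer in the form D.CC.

After 1 (year_end (apply 12% annual interest)): balance=$0.00 total_interest=$0.00
After 2 (withdraw($200)): balance=$0.00 total_interest=$0.00
After 3 (deposit($100)): balance=$100.00 total_interest=$0.00
After 4 (deposit($100)): balance=$200.00 total_interest=$0.00
After 5 (month_end (apply 2% monthly interest)): balance=$204.00 total_interest=$4.00
After 6 (deposit($100)): balance=$304.00 total_interest=$4.00
After 7 (year_end (apply 12% annual interest)): balance=$340.48 total_interest=$40.48

Answer: 340.48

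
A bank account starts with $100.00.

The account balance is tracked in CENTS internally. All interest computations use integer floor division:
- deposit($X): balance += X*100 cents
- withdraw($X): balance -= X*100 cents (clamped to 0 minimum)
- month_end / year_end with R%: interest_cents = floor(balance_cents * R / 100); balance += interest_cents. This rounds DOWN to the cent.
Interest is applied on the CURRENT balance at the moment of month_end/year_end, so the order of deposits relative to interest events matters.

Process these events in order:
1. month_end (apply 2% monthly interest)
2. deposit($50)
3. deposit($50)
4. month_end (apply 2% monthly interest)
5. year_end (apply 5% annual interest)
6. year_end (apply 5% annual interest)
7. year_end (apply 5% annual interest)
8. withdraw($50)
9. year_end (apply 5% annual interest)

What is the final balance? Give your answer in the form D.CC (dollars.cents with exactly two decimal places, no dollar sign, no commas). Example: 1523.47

Answer: 197.92

Derivation:
After 1 (month_end (apply 2% monthly interest)): balance=$102.00 total_interest=$2.00
After 2 (deposit($50)): balance=$152.00 total_interest=$2.00
After 3 (deposit($50)): balance=$202.00 total_interest=$2.00
After 4 (month_end (apply 2% monthly interest)): balance=$206.04 total_interest=$6.04
After 5 (year_end (apply 5% annual interest)): balance=$216.34 total_interest=$16.34
After 6 (year_end (apply 5% annual interest)): balance=$227.15 total_interest=$27.15
After 7 (year_end (apply 5% annual interest)): balance=$238.50 total_interest=$38.50
After 8 (withdraw($50)): balance=$188.50 total_interest=$38.50
After 9 (year_end (apply 5% annual interest)): balance=$197.92 total_interest=$47.92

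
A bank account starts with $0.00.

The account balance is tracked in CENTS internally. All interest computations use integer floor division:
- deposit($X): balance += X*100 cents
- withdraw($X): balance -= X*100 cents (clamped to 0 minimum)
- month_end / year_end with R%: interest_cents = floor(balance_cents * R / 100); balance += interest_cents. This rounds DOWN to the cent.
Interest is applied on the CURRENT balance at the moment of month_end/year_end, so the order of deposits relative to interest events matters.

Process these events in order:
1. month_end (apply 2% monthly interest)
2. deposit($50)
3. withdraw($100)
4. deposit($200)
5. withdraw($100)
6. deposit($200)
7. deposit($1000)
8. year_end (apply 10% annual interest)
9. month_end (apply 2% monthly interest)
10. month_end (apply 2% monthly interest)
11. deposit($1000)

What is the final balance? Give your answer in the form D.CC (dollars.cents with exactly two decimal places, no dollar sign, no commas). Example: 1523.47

After 1 (month_end (apply 2% monthly interest)): balance=$0.00 total_interest=$0.00
After 2 (deposit($50)): balance=$50.00 total_interest=$0.00
After 3 (withdraw($100)): balance=$0.00 total_interest=$0.00
After 4 (deposit($200)): balance=$200.00 total_interest=$0.00
After 5 (withdraw($100)): balance=$100.00 total_interest=$0.00
After 6 (deposit($200)): balance=$300.00 total_interest=$0.00
After 7 (deposit($1000)): balance=$1300.00 total_interest=$0.00
After 8 (year_end (apply 10% annual interest)): balance=$1430.00 total_interest=$130.00
After 9 (month_end (apply 2% monthly interest)): balance=$1458.60 total_interest=$158.60
After 10 (month_end (apply 2% monthly interest)): balance=$1487.77 total_interest=$187.77
After 11 (deposit($1000)): balance=$2487.77 total_interest=$187.77

Answer: 2487.77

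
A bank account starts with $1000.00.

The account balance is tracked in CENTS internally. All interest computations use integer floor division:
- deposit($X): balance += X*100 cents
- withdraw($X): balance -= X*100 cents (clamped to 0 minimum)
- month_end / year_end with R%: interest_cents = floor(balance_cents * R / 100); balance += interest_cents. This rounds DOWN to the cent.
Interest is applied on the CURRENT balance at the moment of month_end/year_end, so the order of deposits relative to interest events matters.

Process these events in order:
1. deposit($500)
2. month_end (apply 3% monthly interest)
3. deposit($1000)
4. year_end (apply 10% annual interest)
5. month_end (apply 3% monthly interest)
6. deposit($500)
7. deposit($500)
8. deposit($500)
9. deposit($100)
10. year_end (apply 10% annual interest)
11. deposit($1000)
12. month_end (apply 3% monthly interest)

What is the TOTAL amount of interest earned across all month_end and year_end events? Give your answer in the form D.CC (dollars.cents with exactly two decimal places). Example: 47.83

After 1 (deposit($500)): balance=$1500.00 total_interest=$0.00
After 2 (month_end (apply 3% monthly interest)): balance=$1545.00 total_interest=$45.00
After 3 (deposit($1000)): balance=$2545.00 total_interest=$45.00
After 4 (year_end (apply 10% annual interest)): balance=$2799.50 total_interest=$299.50
After 5 (month_end (apply 3% monthly interest)): balance=$2883.48 total_interest=$383.48
After 6 (deposit($500)): balance=$3383.48 total_interest=$383.48
After 7 (deposit($500)): balance=$3883.48 total_interest=$383.48
After 8 (deposit($500)): balance=$4383.48 total_interest=$383.48
After 9 (deposit($100)): balance=$4483.48 total_interest=$383.48
After 10 (year_end (apply 10% annual interest)): balance=$4931.82 total_interest=$831.82
After 11 (deposit($1000)): balance=$5931.82 total_interest=$831.82
After 12 (month_end (apply 3% monthly interest)): balance=$6109.77 total_interest=$1009.77

Answer: 1009.77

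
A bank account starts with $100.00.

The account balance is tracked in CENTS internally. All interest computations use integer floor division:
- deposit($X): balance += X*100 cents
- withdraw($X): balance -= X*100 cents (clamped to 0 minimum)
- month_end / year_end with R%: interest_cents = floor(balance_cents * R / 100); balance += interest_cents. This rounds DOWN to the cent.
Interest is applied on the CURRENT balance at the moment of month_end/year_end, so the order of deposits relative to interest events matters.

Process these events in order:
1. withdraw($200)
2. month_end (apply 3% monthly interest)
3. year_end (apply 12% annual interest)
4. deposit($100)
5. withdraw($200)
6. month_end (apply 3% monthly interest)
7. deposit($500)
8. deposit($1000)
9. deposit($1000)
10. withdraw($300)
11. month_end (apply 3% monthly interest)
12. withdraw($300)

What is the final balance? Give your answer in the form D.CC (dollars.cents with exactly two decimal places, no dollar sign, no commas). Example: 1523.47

After 1 (withdraw($200)): balance=$0.00 total_interest=$0.00
After 2 (month_end (apply 3% monthly interest)): balance=$0.00 total_interest=$0.00
After 3 (year_end (apply 12% annual interest)): balance=$0.00 total_interest=$0.00
After 4 (deposit($100)): balance=$100.00 total_interest=$0.00
After 5 (withdraw($200)): balance=$0.00 total_interest=$0.00
After 6 (month_end (apply 3% monthly interest)): balance=$0.00 total_interest=$0.00
After 7 (deposit($500)): balance=$500.00 total_interest=$0.00
After 8 (deposit($1000)): balance=$1500.00 total_interest=$0.00
After 9 (deposit($1000)): balance=$2500.00 total_interest=$0.00
After 10 (withdraw($300)): balance=$2200.00 total_interest=$0.00
After 11 (month_end (apply 3% monthly interest)): balance=$2266.00 total_interest=$66.00
After 12 (withdraw($300)): balance=$1966.00 total_interest=$66.00

Answer: 1966.00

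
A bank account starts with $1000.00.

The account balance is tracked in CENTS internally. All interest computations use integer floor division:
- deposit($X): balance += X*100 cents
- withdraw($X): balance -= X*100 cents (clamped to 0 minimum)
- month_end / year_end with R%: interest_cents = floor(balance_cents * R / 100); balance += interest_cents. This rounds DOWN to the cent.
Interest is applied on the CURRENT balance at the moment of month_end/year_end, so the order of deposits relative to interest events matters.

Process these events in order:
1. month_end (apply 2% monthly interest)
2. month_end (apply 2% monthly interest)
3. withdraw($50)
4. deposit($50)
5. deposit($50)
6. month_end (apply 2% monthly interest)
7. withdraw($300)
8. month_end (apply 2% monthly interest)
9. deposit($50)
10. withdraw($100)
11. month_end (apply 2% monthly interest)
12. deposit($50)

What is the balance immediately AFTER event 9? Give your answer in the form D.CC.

After 1 (month_end (apply 2% monthly interest)): balance=$1020.00 total_interest=$20.00
After 2 (month_end (apply 2% monthly interest)): balance=$1040.40 total_interest=$40.40
After 3 (withdraw($50)): balance=$990.40 total_interest=$40.40
After 4 (deposit($50)): balance=$1040.40 total_interest=$40.40
After 5 (deposit($50)): balance=$1090.40 total_interest=$40.40
After 6 (month_end (apply 2% monthly interest)): balance=$1112.20 total_interest=$62.20
After 7 (withdraw($300)): balance=$812.20 total_interest=$62.20
After 8 (month_end (apply 2% monthly interest)): balance=$828.44 total_interest=$78.44
After 9 (deposit($50)): balance=$878.44 total_interest=$78.44

Answer: 878.44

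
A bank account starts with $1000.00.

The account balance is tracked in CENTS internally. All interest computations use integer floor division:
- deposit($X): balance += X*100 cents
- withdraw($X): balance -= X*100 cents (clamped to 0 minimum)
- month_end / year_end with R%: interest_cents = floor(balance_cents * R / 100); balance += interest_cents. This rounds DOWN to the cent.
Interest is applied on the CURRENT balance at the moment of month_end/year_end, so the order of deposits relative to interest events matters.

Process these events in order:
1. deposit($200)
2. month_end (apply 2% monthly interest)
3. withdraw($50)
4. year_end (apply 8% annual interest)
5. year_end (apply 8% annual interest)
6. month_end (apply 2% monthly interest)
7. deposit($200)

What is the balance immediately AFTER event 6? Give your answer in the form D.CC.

After 1 (deposit($200)): balance=$1200.00 total_interest=$0.00
After 2 (month_end (apply 2% monthly interest)): balance=$1224.00 total_interest=$24.00
After 3 (withdraw($50)): balance=$1174.00 total_interest=$24.00
After 4 (year_end (apply 8% annual interest)): balance=$1267.92 total_interest=$117.92
After 5 (year_end (apply 8% annual interest)): balance=$1369.35 total_interest=$219.35
After 6 (month_end (apply 2% monthly interest)): balance=$1396.73 total_interest=$246.73

Answer: 1396.73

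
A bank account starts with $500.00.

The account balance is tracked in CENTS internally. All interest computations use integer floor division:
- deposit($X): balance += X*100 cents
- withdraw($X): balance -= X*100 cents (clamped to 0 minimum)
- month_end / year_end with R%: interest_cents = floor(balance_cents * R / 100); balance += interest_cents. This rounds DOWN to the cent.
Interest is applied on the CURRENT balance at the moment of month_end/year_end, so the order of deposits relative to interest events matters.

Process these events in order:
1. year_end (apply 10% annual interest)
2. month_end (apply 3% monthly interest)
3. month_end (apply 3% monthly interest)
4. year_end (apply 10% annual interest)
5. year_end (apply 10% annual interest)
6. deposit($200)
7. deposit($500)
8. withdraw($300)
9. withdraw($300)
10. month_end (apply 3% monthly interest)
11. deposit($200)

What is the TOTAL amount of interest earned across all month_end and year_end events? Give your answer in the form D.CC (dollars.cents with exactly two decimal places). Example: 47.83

Answer: 230.19

Derivation:
After 1 (year_end (apply 10% annual interest)): balance=$550.00 total_interest=$50.00
After 2 (month_end (apply 3% monthly interest)): balance=$566.50 total_interest=$66.50
After 3 (month_end (apply 3% monthly interest)): balance=$583.49 total_interest=$83.49
After 4 (year_end (apply 10% annual interest)): balance=$641.83 total_interest=$141.83
After 5 (year_end (apply 10% annual interest)): balance=$706.01 total_interest=$206.01
After 6 (deposit($200)): balance=$906.01 total_interest=$206.01
After 7 (deposit($500)): balance=$1406.01 total_interest=$206.01
After 8 (withdraw($300)): balance=$1106.01 total_interest=$206.01
After 9 (withdraw($300)): balance=$806.01 total_interest=$206.01
After 10 (month_end (apply 3% monthly interest)): balance=$830.19 total_interest=$230.19
After 11 (deposit($200)): balance=$1030.19 total_interest=$230.19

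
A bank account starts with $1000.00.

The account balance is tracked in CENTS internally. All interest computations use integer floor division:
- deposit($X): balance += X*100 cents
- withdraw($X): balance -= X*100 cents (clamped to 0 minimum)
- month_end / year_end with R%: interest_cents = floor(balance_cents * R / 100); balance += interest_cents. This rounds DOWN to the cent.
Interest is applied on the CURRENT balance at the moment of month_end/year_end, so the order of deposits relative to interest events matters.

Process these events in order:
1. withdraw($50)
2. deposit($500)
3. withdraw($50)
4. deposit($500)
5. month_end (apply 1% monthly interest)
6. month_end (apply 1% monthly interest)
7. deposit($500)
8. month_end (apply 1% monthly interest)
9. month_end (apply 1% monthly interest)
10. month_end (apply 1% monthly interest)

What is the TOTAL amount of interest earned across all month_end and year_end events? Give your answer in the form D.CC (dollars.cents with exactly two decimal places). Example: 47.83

After 1 (withdraw($50)): balance=$950.00 total_interest=$0.00
After 2 (deposit($500)): balance=$1450.00 total_interest=$0.00
After 3 (withdraw($50)): balance=$1400.00 total_interest=$0.00
After 4 (deposit($500)): balance=$1900.00 total_interest=$0.00
After 5 (month_end (apply 1% monthly interest)): balance=$1919.00 total_interest=$19.00
After 6 (month_end (apply 1% monthly interest)): balance=$1938.19 total_interest=$38.19
After 7 (deposit($500)): balance=$2438.19 total_interest=$38.19
After 8 (month_end (apply 1% monthly interest)): balance=$2462.57 total_interest=$62.57
After 9 (month_end (apply 1% monthly interest)): balance=$2487.19 total_interest=$87.19
After 10 (month_end (apply 1% monthly interest)): balance=$2512.06 total_interest=$112.06

Answer: 112.06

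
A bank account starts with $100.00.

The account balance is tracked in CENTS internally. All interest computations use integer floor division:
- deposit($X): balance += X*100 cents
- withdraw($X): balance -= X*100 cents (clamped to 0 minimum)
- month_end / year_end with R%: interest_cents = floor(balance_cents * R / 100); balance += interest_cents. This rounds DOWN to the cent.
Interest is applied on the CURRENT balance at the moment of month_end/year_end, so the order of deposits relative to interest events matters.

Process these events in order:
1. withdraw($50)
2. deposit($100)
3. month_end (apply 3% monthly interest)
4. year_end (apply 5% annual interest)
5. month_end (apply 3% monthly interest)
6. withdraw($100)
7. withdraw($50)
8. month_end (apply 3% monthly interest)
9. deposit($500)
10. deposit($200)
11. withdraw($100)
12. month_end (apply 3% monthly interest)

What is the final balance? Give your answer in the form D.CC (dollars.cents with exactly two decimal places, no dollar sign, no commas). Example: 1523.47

Answer: 636.11

Derivation:
After 1 (withdraw($50)): balance=$50.00 total_interest=$0.00
After 2 (deposit($100)): balance=$150.00 total_interest=$0.00
After 3 (month_end (apply 3% monthly interest)): balance=$154.50 total_interest=$4.50
After 4 (year_end (apply 5% annual interest)): balance=$162.22 total_interest=$12.22
After 5 (month_end (apply 3% monthly interest)): balance=$167.08 total_interest=$17.08
After 6 (withdraw($100)): balance=$67.08 total_interest=$17.08
After 7 (withdraw($50)): balance=$17.08 total_interest=$17.08
After 8 (month_end (apply 3% monthly interest)): balance=$17.59 total_interest=$17.59
After 9 (deposit($500)): balance=$517.59 total_interest=$17.59
After 10 (deposit($200)): balance=$717.59 total_interest=$17.59
After 11 (withdraw($100)): balance=$617.59 total_interest=$17.59
After 12 (month_end (apply 3% monthly interest)): balance=$636.11 total_interest=$36.11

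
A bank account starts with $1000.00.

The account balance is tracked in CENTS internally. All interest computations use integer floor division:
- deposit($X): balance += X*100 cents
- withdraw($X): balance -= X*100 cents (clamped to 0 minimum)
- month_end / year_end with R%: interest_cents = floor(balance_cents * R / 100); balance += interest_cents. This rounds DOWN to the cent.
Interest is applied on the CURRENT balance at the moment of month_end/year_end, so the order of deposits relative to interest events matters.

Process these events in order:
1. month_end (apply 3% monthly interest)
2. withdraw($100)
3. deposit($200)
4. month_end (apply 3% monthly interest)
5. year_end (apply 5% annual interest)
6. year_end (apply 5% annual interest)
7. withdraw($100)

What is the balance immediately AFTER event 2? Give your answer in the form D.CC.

After 1 (month_end (apply 3% monthly interest)): balance=$1030.00 total_interest=$30.00
After 2 (withdraw($100)): balance=$930.00 total_interest=$30.00

Answer: 930.00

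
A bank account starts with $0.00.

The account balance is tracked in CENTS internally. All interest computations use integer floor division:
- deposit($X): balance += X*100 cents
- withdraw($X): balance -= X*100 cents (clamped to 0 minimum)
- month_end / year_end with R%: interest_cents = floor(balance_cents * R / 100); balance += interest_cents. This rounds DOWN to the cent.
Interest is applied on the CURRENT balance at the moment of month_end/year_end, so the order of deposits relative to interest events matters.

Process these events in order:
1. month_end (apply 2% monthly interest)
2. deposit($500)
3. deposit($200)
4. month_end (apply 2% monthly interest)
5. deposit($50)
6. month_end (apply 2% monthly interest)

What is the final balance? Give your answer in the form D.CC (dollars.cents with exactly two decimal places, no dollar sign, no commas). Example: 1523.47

After 1 (month_end (apply 2% monthly interest)): balance=$0.00 total_interest=$0.00
After 2 (deposit($500)): balance=$500.00 total_interest=$0.00
After 3 (deposit($200)): balance=$700.00 total_interest=$0.00
After 4 (month_end (apply 2% monthly interest)): balance=$714.00 total_interest=$14.00
After 5 (deposit($50)): balance=$764.00 total_interest=$14.00
After 6 (month_end (apply 2% monthly interest)): balance=$779.28 total_interest=$29.28

Answer: 779.28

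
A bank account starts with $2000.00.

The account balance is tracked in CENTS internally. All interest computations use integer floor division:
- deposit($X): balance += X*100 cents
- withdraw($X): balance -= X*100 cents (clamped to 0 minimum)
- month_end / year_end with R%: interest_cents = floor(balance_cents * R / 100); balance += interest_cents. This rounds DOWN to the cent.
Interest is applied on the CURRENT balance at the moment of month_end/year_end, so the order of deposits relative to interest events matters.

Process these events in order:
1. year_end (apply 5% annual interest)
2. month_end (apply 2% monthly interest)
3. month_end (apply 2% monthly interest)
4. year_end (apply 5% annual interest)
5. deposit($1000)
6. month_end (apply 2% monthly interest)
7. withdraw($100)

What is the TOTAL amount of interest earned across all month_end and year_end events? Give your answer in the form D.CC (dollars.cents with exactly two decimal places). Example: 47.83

After 1 (year_end (apply 5% annual interest)): balance=$2100.00 total_interest=$100.00
After 2 (month_end (apply 2% monthly interest)): balance=$2142.00 total_interest=$142.00
After 3 (month_end (apply 2% monthly interest)): balance=$2184.84 total_interest=$184.84
After 4 (year_end (apply 5% annual interest)): balance=$2294.08 total_interest=$294.08
After 5 (deposit($1000)): balance=$3294.08 total_interest=$294.08
After 6 (month_end (apply 2% monthly interest)): balance=$3359.96 total_interest=$359.96
After 7 (withdraw($100)): balance=$3259.96 total_interest=$359.96

Answer: 359.96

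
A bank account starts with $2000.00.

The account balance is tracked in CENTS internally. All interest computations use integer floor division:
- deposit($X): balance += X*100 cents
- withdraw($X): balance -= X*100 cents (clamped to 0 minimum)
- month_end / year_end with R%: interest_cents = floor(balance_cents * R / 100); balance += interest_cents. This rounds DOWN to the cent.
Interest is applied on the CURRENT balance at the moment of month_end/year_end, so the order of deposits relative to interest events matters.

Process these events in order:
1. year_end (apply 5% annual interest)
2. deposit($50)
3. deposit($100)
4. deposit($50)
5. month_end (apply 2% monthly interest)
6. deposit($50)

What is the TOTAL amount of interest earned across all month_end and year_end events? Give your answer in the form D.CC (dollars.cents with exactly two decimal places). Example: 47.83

After 1 (year_end (apply 5% annual interest)): balance=$2100.00 total_interest=$100.00
After 2 (deposit($50)): balance=$2150.00 total_interest=$100.00
After 3 (deposit($100)): balance=$2250.00 total_interest=$100.00
After 4 (deposit($50)): balance=$2300.00 total_interest=$100.00
After 5 (month_end (apply 2% monthly interest)): balance=$2346.00 total_interest=$146.00
After 6 (deposit($50)): balance=$2396.00 total_interest=$146.00

Answer: 146.00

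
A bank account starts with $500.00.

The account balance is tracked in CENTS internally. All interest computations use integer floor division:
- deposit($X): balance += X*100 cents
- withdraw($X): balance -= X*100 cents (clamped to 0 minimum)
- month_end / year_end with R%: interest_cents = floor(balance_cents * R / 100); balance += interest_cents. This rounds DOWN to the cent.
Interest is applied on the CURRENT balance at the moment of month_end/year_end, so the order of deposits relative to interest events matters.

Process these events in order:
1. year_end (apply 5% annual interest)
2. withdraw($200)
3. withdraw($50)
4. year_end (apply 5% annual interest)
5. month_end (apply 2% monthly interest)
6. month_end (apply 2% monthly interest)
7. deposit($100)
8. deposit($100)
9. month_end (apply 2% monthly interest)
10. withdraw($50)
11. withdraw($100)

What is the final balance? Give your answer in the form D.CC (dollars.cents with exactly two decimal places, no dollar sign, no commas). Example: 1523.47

Answer: 360.41

Derivation:
After 1 (year_end (apply 5% annual interest)): balance=$525.00 total_interest=$25.00
After 2 (withdraw($200)): balance=$325.00 total_interest=$25.00
After 3 (withdraw($50)): balance=$275.00 total_interest=$25.00
After 4 (year_end (apply 5% annual interest)): balance=$288.75 total_interest=$38.75
After 5 (month_end (apply 2% monthly interest)): balance=$294.52 total_interest=$44.52
After 6 (month_end (apply 2% monthly interest)): balance=$300.41 total_interest=$50.41
After 7 (deposit($100)): balance=$400.41 total_interest=$50.41
After 8 (deposit($100)): balance=$500.41 total_interest=$50.41
After 9 (month_end (apply 2% monthly interest)): balance=$510.41 total_interest=$60.41
After 10 (withdraw($50)): balance=$460.41 total_interest=$60.41
After 11 (withdraw($100)): balance=$360.41 total_interest=$60.41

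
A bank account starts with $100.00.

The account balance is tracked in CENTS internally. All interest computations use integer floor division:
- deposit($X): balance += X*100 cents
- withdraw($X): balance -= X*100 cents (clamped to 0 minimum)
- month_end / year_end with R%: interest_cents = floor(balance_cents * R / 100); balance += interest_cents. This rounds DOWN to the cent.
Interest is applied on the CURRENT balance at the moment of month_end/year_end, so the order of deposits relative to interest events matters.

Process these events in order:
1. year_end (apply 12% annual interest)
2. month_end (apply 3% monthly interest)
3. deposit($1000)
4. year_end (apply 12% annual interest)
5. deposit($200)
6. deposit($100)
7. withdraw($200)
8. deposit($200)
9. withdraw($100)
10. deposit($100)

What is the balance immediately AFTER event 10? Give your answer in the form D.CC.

After 1 (year_end (apply 12% annual interest)): balance=$112.00 total_interest=$12.00
After 2 (month_end (apply 3% monthly interest)): balance=$115.36 total_interest=$15.36
After 3 (deposit($1000)): balance=$1115.36 total_interest=$15.36
After 4 (year_end (apply 12% annual interest)): balance=$1249.20 total_interest=$149.20
After 5 (deposit($200)): balance=$1449.20 total_interest=$149.20
After 6 (deposit($100)): balance=$1549.20 total_interest=$149.20
After 7 (withdraw($200)): balance=$1349.20 total_interest=$149.20
After 8 (deposit($200)): balance=$1549.20 total_interest=$149.20
After 9 (withdraw($100)): balance=$1449.20 total_interest=$149.20
After 10 (deposit($100)): balance=$1549.20 total_interest=$149.20

Answer: 1549.20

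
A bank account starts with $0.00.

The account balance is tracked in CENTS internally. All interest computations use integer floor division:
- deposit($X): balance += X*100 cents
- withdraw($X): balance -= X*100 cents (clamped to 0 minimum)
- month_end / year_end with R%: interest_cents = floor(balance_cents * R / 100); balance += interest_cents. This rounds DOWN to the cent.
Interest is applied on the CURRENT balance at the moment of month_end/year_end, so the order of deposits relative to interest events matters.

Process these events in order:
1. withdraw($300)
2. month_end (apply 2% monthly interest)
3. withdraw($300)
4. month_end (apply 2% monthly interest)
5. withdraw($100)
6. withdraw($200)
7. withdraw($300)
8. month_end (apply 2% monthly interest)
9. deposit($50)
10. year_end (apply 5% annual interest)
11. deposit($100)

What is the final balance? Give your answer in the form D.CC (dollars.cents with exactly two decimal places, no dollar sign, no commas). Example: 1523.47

Answer: 152.50

Derivation:
After 1 (withdraw($300)): balance=$0.00 total_interest=$0.00
After 2 (month_end (apply 2% monthly interest)): balance=$0.00 total_interest=$0.00
After 3 (withdraw($300)): balance=$0.00 total_interest=$0.00
After 4 (month_end (apply 2% monthly interest)): balance=$0.00 total_interest=$0.00
After 5 (withdraw($100)): balance=$0.00 total_interest=$0.00
After 6 (withdraw($200)): balance=$0.00 total_interest=$0.00
After 7 (withdraw($300)): balance=$0.00 total_interest=$0.00
After 8 (month_end (apply 2% monthly interest)): balance=$0.00 total_interest=$0.00
After 9 (deposit($50)): balance=$50.00 total_interest=$0.00
After 10 (year_end (apply 5% annual interest)): balance=$52.50 total_interest=$2.50
After 11 (deposit($100)): balance=$152.50 total_interest=$2.50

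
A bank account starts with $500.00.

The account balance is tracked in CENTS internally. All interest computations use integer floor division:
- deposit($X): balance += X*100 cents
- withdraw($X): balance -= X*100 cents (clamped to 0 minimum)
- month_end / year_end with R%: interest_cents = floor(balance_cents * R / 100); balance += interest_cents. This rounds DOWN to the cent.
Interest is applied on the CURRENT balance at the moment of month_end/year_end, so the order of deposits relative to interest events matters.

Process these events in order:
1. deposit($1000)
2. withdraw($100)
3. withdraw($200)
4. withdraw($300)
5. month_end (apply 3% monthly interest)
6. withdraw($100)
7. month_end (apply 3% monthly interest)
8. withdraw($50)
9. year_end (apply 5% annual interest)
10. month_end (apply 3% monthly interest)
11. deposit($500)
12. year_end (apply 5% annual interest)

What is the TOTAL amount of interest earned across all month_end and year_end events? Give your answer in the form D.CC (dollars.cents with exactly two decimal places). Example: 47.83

Answer: 185.50

Derivation:
After 1 (deposit($1000)): balance=$1500.00 total_interest=$0.00
After 2 (withdraw($100)): balance=$1400.00 total_interest=$0.00
After 3 (withdraw($200)): balance=$1200.00 total_interest=$0.00
After 4 (withdraw($300)): balance=$900.00 total_interest=$0.00
After 5 (month_end (apply 3% monthly interest)): balance=$927.00 total_interest=$27.00
After 6 (withdraw($100)): balance=$827.00 total_interest=$27.00
After 7 (month_end (apply 3% monthly interest)): balance=$851.81 total_interest=$51.81
After 8 (withdraw($50)): balance=$801.81 total_interest=$51.81
After 9 (year_end (apply 5% annual interest)): balance=$841.90 total_interest=$91.90
After 10 (month_end (apply 3% monthly interest)): balance=$867.15 total_interest=$117.15
After 11 (deposit($500)): balance=$1367.15 total_interest=$117.15
After 12 (year_end (apply 5% annual interest)): balance=$1435.50 total_interest=$185.50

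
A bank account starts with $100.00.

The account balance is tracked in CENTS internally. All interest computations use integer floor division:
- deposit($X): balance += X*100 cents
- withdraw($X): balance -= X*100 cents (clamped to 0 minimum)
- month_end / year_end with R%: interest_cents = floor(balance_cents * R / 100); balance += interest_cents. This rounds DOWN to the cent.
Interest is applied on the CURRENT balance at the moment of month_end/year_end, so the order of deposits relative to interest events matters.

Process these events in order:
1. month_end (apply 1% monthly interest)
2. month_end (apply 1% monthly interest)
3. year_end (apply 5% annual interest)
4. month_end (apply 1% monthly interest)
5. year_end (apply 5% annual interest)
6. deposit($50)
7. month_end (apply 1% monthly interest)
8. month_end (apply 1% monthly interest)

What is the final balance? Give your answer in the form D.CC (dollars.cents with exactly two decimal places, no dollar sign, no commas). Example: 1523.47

Answer: 166.86

Derivation:
After 1 (month_end (apply 1% monthly interest)): balance=$101.00 total_interest=$1.00
After 2 (month_end (apply 1% monthly interest)): balance=$102.01 total_interest=$2.01
After 3 (year_end (apply 5% annual interest)): balance=$107.11 total_interest=$7.11
After 4 (month_end (apply 1% monthly interest)): balance=$108.18 total_interest=$8.18
After 5 (year_end (apply 5% annual interest)): balance=$113.58 total_interest=$13.58
After 6 (deposit($50)): balance=$163.58 total_interest=$13.58
After 7 (month_end (apply 1% monthly interest)): balance=$165.21 total_interest=$15.21
After 8 (month_end (apply 1% monthly interest)): balance=$166.86 total_interest=$16.86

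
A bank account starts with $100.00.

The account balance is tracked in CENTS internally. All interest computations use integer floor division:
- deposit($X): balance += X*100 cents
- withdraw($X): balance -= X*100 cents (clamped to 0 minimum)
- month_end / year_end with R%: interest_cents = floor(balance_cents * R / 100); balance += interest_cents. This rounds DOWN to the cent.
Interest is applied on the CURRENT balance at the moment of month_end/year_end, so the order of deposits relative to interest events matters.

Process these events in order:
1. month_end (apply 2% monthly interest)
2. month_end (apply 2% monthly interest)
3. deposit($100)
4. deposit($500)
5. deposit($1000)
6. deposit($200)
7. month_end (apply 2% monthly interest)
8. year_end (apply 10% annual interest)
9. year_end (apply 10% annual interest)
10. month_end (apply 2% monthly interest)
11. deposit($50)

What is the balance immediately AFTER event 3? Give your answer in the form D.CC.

Answer: 204.04

Derivation:
After 1 (month_end (apply 2% monthly interest)): balance=$102.00 total_interest=$2.00
After 2 (month_end (apply 2% monthly interest)): balance=$104.04 total_interest=$4.04
After 3 (deposit($100)): balance=$204.04 total_interest=$4.04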